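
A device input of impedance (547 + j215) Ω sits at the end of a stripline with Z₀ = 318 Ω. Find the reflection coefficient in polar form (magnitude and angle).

Γ ≈ 0.352 ∠ 29.2°

Γ = (Z_L − Z_0)/(Z_L + Z_0) = (229 + j215)/(865 + j215)
|Γ| = 314/891 = 0.352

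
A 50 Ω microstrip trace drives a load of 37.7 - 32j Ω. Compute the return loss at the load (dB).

Γ = (-12.3 − j32)/(87.7 − j32), |Γ| = 0.367
RL = −20·log₁₀|Γ| = −20·log₁₀(0.367)

RL ≈ 8.7 dB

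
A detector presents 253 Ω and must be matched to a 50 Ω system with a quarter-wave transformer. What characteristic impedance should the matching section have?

Z_qwt = √(Z_0·R_L) = √(50 × 253) = √12650

Z_qwt ≈ 112 Ω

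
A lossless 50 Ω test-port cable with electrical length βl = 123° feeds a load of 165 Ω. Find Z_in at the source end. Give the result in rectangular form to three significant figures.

Z_in ≈ 20.7 + j28.4 Ω

tan(βl) = tan(123°) = -1.54
Z_in = Z_0·(Z_L + jZ_0·tanβl)/(Z_0 + jZ_L·tanβl)
     = 50·(165 − j77)/(50 − j254)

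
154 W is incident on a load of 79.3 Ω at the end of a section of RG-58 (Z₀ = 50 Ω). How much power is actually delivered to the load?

P_delivered ≈ 146 W

Γ = (79.3 − 50)/(79.3 + 50) = 0.227
|Γ|² = 0.0513
P_refl = |Γ|²·P_inc = 7.91 W, P_del = (1 − |Γ|²)·P_inc = 146 W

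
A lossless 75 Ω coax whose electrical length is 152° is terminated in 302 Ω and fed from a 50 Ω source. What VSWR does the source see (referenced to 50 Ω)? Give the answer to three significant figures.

VSWR ≈ 5.32

tan(βl) = -0.532
Z_in = Z_0·(Z_L + jZ_0·tanβl)/(Z_0 + jZ_L·tanβl) = 69.4 + j109 Ω
Γ_s = (Z_in − Z_s)/(Z_in + Z_s) = (19.4 + j109)/(119 + j109), |Γ_s| = 0.684
VSWR = (1 + |Γ_s|)/(1 − |Γ_s|)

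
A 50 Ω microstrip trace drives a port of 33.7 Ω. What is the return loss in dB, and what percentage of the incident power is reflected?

Γ = (33.7 − 50)/(33.7 + 50) = -0.195
RL = −20·log₁₀(0.195) = 14.2 dB
P_refl/P_inc = |Γ|² = 0.0379

RL ≈ 14.2 dB; 3.79% of incident power reflected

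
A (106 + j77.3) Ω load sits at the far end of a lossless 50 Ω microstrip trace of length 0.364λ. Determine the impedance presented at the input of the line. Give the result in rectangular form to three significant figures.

Z_in ≈ 18 + j23 Ω

βl = 2π × 0.364 = 131°
tan(βl) = tan(131°) = -1.15
Z_in = Z_0·(Z_L + jZ_0·tanβl)/(Z_0 + jZ_L·tanβl)
     = 50·(106 + j19.9)/(139 − j122)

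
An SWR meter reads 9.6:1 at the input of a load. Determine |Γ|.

|Γ| ≈ 0.811

|Γ| = (S − 1)/(S + 1) = (9.6 − 1)/(9.6 + 1) = 8.6/10.6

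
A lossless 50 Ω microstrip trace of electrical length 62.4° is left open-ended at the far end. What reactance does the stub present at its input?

X_in ≈ -26.1 Ω (capacitive)

tan(βl) = 1.91
For an open-ended stub, Z_in = −jZ_0·cot(βl) = −jZ_0/tan(βl)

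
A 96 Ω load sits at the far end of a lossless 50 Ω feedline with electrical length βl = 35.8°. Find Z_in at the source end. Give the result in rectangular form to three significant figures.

tan(βl) = tan(35.8°) = 0.721
Z_in = Z_0·(Z_L + jZ_0·tanβl)/(Z_0 + jZ_L·tanβl)
     = 50·(96 + j36.1)/(50 + j69.2)

Z_in ≈ 50 − j33.2 Ω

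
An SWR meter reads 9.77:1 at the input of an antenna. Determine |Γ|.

|Γ| ≈ 0.814

|Γ| = (S − 1)/(S + 1) = (9.77 − 1)/(9.77 + 1) = 8.77/10.8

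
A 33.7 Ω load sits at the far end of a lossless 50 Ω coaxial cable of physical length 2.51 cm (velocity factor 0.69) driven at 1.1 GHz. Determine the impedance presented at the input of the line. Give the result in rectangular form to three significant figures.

Z_in ≈ 48.2 + j19.4 Ω

λ = v/f = 0.69·c / 1.1 GHz = 0.188 m
βl = 2π·l/λ = 2π × 0.133 = 48°
tan(βl) = tan(48°) = 1.11
Z_in = Z_0·(Z_L + jZ_0·tanβl)/(Z_0 + jZ_L·tanβl)
     = 50·(33.7 + j55.6)/(50 + j37.5)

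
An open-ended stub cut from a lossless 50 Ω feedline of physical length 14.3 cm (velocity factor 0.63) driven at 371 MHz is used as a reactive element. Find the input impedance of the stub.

λ = v/f = 0.63·c / 371 MHz = 0.509 m
βl = 2π·l/λ = 2π × 0.281 = 101°
tan(βl) = -5.12
For an open-ended stub, Z_in = −jZ_0·cot(βl) = −jZ_0/tan(βl)

Z_in ≈ +j9.77 Ω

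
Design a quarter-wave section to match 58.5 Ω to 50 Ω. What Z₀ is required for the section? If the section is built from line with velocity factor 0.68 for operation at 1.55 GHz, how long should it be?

Z_qwt ≈ 54.1 Ω; length ≈ 3.29 cm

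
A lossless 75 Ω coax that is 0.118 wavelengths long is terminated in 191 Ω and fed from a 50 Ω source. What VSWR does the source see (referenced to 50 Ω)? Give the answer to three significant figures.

βl = 2π × 0.118 = 42.5°
tan(βl) = 0.916
Z_in = Z_0·(Z_L + jZ_0·tanβl)/(Z_0 + jZ_L·tanβl) = 54.5 − j58.5 Ω
Γ_s = (Z_in − Z_s)/(Z_in + Z_s) = (4.54 − j58.5)/(105 − j58.5), |Γ_s| = 0.49
VSWR = (1 + |Γ_s|)/(1 − |Γ_s|)

VSWR ≈ 2.92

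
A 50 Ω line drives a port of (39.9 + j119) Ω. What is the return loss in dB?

RL ≈ 1.93 dB

Γ = (-10.1 + j119)/(89.9 + j119), |Γ| = 0.801
RL = −20·log₁₀|Γ| = −20·log₁₀(0.801)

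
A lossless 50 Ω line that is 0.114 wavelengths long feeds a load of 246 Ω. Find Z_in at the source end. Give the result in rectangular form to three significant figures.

βl = 2π × 0.114 = 41°
tan(βl) = tan(41°) = 0.871
Z_in = Z_0·(Z_L + jZ_0·tanβl)/(Z_0 + jZ_L·tanβl)
     = 50·(246 + j43.5)/(50 + j214)

Z_in ≈ 22.4 − j52.2 Ω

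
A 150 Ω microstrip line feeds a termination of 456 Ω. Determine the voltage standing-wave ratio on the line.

VSWR ≈ 3.04

For a purely resistive load, VSWR = R_L/Z_0 or Z_0/R_L (whichever > 1) = 456/150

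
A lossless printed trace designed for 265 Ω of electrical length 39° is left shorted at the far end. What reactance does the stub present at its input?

tan(βl) = 0.81
For a shorted stub, Z_in = jZ_0·tan(βl)

X_in ≈ 215 Ω (inductive)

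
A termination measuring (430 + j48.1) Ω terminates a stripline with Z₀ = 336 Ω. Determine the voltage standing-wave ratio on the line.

Γ = (Z_L − Z_0)/(Z_L + Z_0) = (94 + j48.1)/(766 + j48.1)
|Γ| = 106/768 = 0.138
VSWR = (1 + |Γ|)/(1 − |Γ|) = 1.14/0.862

VSWR ≈ 1.32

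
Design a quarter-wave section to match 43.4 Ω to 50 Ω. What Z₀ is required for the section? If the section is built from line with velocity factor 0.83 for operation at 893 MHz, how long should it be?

Z_qwt ≈ 46.6 Ω; length ≈ 6.97 cm

Z_qwt = √(Z_0·R_L) = √(50 × 43.4) = √2170
λ = 0.83·c/f = 0.279 m, so l = λ/4 = 0.0697 m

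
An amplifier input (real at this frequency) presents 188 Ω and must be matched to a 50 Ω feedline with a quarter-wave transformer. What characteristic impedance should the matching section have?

Z_qwt = √(Z_0·R_L) = √(50 × 188) = √9400

Z_qwt ≈ 97 Ω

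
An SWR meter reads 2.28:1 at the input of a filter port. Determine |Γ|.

|Γ| ≈ 0.39

|Γ| = (S − 1)/(S + 1) = (2.28 − 1)/(2.28 + 1) = 1.28/3.28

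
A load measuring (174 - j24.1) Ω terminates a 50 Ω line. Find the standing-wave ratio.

VSWR ≈ 3.55

Γ = (Z_L − Z_0)/(Z_L + Z_0) = (124 − j24.1)/(224 − j24.1)
|Γ| = 126/225 = 0.561
VSWR = (1 + |Γ|)/(1 − |Γ|) = 1.56/0.439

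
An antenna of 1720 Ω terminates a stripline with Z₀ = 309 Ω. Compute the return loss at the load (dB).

Γ = (1720 − 309)/(1720 + 309) = 0.695
RL = −20·log₁₀|Γ| = −20·log₁₀(0.695)

RL ≈ 3.16 dB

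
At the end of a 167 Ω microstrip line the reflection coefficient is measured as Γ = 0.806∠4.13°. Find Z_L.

Z_L ≈ 1400 + j464 Ω

Z_L = Z_0·(1 + Γ)/(1 − Γ) = 167·(1.8 + j0.058)/(0.196 − j0.058)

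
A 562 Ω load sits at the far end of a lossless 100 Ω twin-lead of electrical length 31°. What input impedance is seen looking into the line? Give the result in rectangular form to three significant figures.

tan(βl) = tan(31°) = 0.601
Z_in = Z_0·(Z_L + jZ_0·tanβl)/(Z_0 + jZ_L·tanβl)
     = 100·(562 + j60.1)/(100 + j338)

Z_in ≈ 61.7 − j148 Ω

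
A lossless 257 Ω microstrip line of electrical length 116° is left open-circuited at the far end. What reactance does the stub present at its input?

tan(βl) = -2.05
For an open-circuited stub, Z_in = −jZ_0·cot(βl) = −jZ_0/tan(βl)

X_in ≈ 125 Ω (inductive)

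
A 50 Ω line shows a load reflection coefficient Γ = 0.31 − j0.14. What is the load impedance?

Z_L = Z_0·(1 + Γ)/(1 − Γ) = 50·(1.31 − j0.14)/(0.69 + j0.14)

Z_L ≈ 89.2 − j28.2 Ω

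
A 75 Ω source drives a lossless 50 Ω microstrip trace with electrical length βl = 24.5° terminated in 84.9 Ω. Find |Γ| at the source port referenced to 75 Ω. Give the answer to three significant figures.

|Γ| ≈ 0.204

tan(βl) = 0.456
Z_in = Z_0·(Z_L + jZ_0·tanβl)/(Z_0 + jZ_L·tanβl) = 64.1 − j26.8 Ω
Γ_s = (Z_in − Z_s)/(Z_in + Z_s) = (-10.9 − j26.8)/(139 − j26.8), |Γ_s| = 0.204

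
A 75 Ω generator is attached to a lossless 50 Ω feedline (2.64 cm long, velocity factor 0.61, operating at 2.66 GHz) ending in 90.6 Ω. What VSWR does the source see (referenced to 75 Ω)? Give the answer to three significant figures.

λ = v/f = 0.61·c / 2.66 GHz = 0.0688 m
βl = 2π·l/λ = 2π × 0.384 = 138°
tan(βl) = -0.896
Z_in = Z_0·(Z_L + jZ_0·tanβl)/(Z_0 + jZ_L·tanβl) = 44.9 + j28.1 Ω
Γ_s = (Z_in − Z_s)/(Z_in + Z_s) = (-30.1 + j28.1)/(120 + j28.1), |Γ_s| = 0.334
VSWR = (1 + |Γ_s|)/(1 − |Γ_s|)

VSWR ≈ 2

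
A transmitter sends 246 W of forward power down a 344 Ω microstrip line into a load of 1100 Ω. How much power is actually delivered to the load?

Γ = (1100 − 344)/(1100 + 344) = 0.524
|Γ|² = 0.274
P_refl = |Γ|²·P_inc = 67.4 W, P_del = (1 − |Γ|²)·P_inc = 179 W

P_delivered ≈ 179 W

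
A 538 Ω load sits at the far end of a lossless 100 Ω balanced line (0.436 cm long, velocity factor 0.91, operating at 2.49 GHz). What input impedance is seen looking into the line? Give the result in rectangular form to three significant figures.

Z_in ≈ 199 − j247 Ω

λ = v/f = 0.91·c / 2.49 GHz = 0.11 m
βl = 2π·l/λ = 2π × 0.0398 = 14.3°
tan(βl) = tan(14.3°) = 0.255
Z_in = Z_0·(Z_L + jZ_0·tanβl)/(Z_0 + jZ_L·tanβl)
     = 100·(538 + j25.5)/(100 + j137)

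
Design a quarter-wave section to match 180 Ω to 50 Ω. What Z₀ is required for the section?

Z_qwt = √(Z_0·R_L) = √(50 × 180) = √9000

Z_qwt ≈ 94.9 Ω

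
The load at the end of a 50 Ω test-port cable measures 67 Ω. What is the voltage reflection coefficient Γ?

Γ = 0.145

Γ = (Z_L − Z_0)/(Z_L + Z_0) = (67 − 50)/(67 + 50) = 17/117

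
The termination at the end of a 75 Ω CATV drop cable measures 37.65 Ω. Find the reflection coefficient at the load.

Γ = -0.332

Γ = (Z_L − Z_0)/(Z_L + Z_0) = (37.65 − 75)/(37.65 + 75) = -37.35/112.7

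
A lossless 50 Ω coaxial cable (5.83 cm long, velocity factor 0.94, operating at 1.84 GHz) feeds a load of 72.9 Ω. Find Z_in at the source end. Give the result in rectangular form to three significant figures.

Z_in ≈ 47.8 + j18.4 Ω

λ = v/f = 0.94·c / 1.84 GHz = 0.153 m
βl = 2π·l/λ = 2π × 0.38 = 137°
tan(βl) = tan(137°) = -0.934
Z_in = Z_0·(Z_L + jZ_0·tanβl)/(Z_0 + jZ_L·tanβl)
     = 50·(72.9 − j46.7)/(50 − j68.1)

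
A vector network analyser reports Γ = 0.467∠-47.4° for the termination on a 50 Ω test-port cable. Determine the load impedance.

Z_L ≈ 66.7 − j58.7 Ω

Z_L = Z_0·(1 + Γ)/(1 − Γ) = 50·(1.32 − j0.344)/(0.684 + j0.344)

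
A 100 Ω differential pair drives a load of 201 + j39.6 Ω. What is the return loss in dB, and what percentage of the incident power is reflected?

Γ = (101 + j39.6)/(301 + j39.6), |Γ| = 0.357
RL = −20·log₁₀(0.357) = 8.94 dB
P_refl/P_inc = |Γ|² = 0.128

RL ≈ 8.94 dB; 12.8% of incident power reflected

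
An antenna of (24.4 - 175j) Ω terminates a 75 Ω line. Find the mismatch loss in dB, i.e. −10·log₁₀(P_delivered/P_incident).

Γ = (-50.6 − j175)/(99.4 − j175), |Γ| = 0.905
|Γ|² = 0.819, so P_del/P_inc = 1 − |Γ|² = 0.181
ML = −10·log₁₀(1 − |Γ|²)

mismatch loss ≈ 7.43 dB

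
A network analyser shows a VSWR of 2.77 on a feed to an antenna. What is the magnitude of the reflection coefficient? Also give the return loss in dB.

|Γ| = (S − 1)/(S + 1) = (2.77 − 1)/(2.77 + 1) = 1.77/3.77
RL = −20·log₁₀|Γ| = −20·log₁₀(0.469)

|Γ| ≈ 0.469; return loss ≈ 6.57 dB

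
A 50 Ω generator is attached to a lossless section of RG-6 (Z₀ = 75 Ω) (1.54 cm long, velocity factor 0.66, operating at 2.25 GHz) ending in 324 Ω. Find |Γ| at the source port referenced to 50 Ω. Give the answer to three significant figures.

|Γ| ≈ 0.57

λ = v/f = 0.66·c / 2.25 GHz = 0.088 m
βl = 2π·l/λ = 2π × 0.175 = 63°
tan(βl) = 1.96
Z_in = Z_0·(Z_L + jZ_0·tanβl)/(Z_0 + jZ_L·tanβl) = 21.6 − j35.7 Ω
Γ_s = (Z_in − Z_s)/(Z_in + Z_s) = (-28.4 − j35.7)/(71.6 − j35.7), |Γ_s| = 0.57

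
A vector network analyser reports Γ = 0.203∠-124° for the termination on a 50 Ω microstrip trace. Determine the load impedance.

Z_L = Z_0·(1 + Γ)/(1 − Γ) = 50·(0.886 − j0.168)/(1.11 + j0.168)

Z_L ≈ 37.8 − j13.3 Ω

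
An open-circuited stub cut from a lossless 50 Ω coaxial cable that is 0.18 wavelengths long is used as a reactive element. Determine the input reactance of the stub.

βl = 2π × 0.18 = 64.8°
tan(βl) = 2.13
For an open-circuited stub, Z_in = −jZ_0·cot(βl) = −jZ_0/tan(βl)

X_in ≈ -23.5 Ω (capacitive)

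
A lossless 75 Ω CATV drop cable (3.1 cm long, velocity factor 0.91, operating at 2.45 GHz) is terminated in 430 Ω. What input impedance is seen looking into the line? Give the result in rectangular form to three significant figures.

λ = v/f = 0.91·c / 2.45 GHz = 0.111 m
βl = 2π·l/λ = 2π × 0.278 = 100°
tan(βl) = tan(100°) = -5.58
Z_in = Z_0·(Z_L + jZ_0·tanβl)/(Z_0 + jZ_L·tanβl)
     = 75·(430 − j419)/(75 − j2400)

Z_in ≈ 13.5 + j13 Ω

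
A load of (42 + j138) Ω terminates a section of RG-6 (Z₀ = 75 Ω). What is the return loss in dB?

Γ = (-33 + j138)/(117 + j138), |Γ| = 0.784
RL = −20·log₁₀|Γ| = −20·log₁₀(0.784)

RL ≈ 2.11 dB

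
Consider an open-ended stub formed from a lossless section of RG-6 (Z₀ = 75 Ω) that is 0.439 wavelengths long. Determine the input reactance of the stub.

βl = 2π × 0.439 = 158°
tan(βl) = -0.403
For an open-ended stub, Z_in = −jZ_0·cot(βl) = −jZ_0/tan(βl)

X_in ≈ 186 Ω (inductive)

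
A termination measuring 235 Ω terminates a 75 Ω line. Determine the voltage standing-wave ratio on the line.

VSWR ≈ 3.13

For a purely resistive load, VSWR = R_L/Z_0 or Z_0/R_L (whichever > 1) = 235/75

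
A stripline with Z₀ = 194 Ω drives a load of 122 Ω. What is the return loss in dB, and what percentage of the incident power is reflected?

Γ = (122 − 194)/(122 + 194) = -0.228
RL = −20·log₁₀(0.228) = 12.8 dB
P_refl/P_inc = |Γ|² = 0.0519

RL ≈ 12.8 dB; 5.19% of incident power reflected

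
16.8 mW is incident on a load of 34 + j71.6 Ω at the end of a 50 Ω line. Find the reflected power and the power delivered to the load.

P_reflected ≈ 7.42 mW; P_delivered ≈ 9.38 mW

|Γ| = |(-16 + j71.6)/(84 + j71.6)| = 0.665
|Γ|² = 0.442
P_refl = |Γ|²·P_inc = 7.42 mW, P_del = (1 − |Γ|²)·P_inc = 9.38 mW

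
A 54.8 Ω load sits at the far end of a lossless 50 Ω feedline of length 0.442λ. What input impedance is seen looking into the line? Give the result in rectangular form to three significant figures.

Z_in ≈ 53.4 + j3.27 Ω

βl = 2π × 0.442 = 159°
tan(βl) = tan(159°) = -0.381
Z_in = Z_0·(Z_L + jZ_0·tanβl)/(Z_0 + jZ_L·tanβl)
     = 50·(54.8 − j19.1)/(50 − j20.9)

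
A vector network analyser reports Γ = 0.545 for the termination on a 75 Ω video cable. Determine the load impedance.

Z_L = Z_0·(1 + Γ)/(1 − Γ) = 75·(1.54)/(0.455)

Z_L ≈ 255 Ω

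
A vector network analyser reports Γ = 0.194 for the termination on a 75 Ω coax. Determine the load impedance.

Z_L ≈ 111 Ω

Z_L = Z_0·(1 + Γ)/(1 − Γ) = 75·(1.19)/(0.806)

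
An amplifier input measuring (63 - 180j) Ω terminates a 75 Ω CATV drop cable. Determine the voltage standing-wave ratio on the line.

Γ = (Z_L − Z_0)/(Z_L + Z_0) = (-12 − j180)/(138 − j180)
|Γ| = 180/227 = 0.795
VSWR = (1 + |Γ|)/(1 − |Γ|) = 1.8/0.205

VSWR ≈ 8.77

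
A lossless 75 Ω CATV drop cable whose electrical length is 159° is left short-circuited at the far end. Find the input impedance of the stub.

Z_in ≈ −j28.8 Ω

tan(βl) = -0.384
For a short-circuited stub, Z_in = jZ_0·tan(βl)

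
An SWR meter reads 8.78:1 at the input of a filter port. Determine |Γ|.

|Γ| = (S − 1)/(S + 1) = (8.78 − 1)/(8.78 + 1) = 7.78/9.78

|Γ| ≈ 0.796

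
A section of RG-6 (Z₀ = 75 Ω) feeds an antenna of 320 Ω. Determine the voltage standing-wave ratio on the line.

VSWR ≈ 4.27

For a purely resistive load, VSWR = R_L/Z_0 or Z_0/R_L (whichever > 1) = 320/75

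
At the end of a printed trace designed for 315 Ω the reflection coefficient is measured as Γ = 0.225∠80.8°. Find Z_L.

Z_L ≈ 306 + j143 Ω

Z_L = Z_0·(1 + Γ)/(1 − Γ) = 315·(1.04 + j0.222)/(0.964 − j0.222)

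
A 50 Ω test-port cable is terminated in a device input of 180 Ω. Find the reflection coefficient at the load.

Γ = 0.565

Γ = (Z_L − Z_0)/(Z_L + Z_0) = (180 − 50)/(180 + 50) = 130/230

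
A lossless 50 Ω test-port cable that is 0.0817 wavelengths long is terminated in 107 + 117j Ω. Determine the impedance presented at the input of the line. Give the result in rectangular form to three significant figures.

Z_in ≈ 90.5 − j113 Ω

βl = 2π × 0.0817 = 29.4°
tan(βl) = tan(29.4°) = 0.564
Z_in = Z_0·(Z_L + jZ_0·tanβl)/(Z_0 + jZ_L·tanβl)
     = 50·(107 + j145)/(-16 + j60.3)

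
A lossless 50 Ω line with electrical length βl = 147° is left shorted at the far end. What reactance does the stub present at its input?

X_in ≈ -32.5 Ω (capacitive)

tan(βl) = -0.649
For a shorted stub, Z_in = jZ_0·tan(βl)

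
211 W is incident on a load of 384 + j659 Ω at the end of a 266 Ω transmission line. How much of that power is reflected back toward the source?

|Γ| = |(118 + j659)/(650 + j659)| = 0.723
|Γ|² = 0.523
P_refl = |Γ|²·P_inc = 110 W, P_del = (1 − |Γ|²)·P_inc = 101 W

P_reflected ≈ 110 W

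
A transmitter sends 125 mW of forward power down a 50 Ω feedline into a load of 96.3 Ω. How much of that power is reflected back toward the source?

Γ = (96.3 − 50)/(96.3 + 50) = 0.316
|Γ|² = 0.1
P_refl = |Γ|²·P_inc = 12.5 mW, P_del = (1 − |Γ|²)·P_inc = 112 mW

P_reflected ≈ 12.5 mW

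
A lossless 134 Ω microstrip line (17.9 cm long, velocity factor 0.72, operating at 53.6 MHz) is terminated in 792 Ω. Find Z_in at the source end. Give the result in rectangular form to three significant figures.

Z_in ≈ 222 − j337 Ω

λ = v/f = 0.72·c / 53.6 MHz = 4.03 m
βl = 2π·l/λ = 2π × 0.0444 = 16°
tan(βl) = tan(16°) = 0.287
Z_in = Z_0·(Z_L + jZ_0·tanβl)/(Z_0 + jZ_L·tanβl)
     = 134·(792 + j38.4)/(134 + j227)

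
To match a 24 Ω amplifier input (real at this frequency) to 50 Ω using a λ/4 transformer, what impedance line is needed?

Z_qwt = √(Z_0·R_L) = √(50 × 24) = √1200

Z_qwt ≈ 34.6 Ω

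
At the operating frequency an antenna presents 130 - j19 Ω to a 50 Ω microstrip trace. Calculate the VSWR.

VSWR ≈ 2.66

Γ = (Z_L − Z_0)/(Z_L + Z_0) = (80 − j19)/(180 − j19)
|Γ| = 82.2/181 = 0.454
VSWR = (1 + |Γ|)/(1 − |Γ|) = 1.45/0.546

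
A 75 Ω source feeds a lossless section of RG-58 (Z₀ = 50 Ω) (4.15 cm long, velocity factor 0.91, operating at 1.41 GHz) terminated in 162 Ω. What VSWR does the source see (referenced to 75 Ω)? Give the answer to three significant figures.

VSWR ≈ 4.73

λ = v/f = 0.91·c / 1.41 GHz = 0.194 m
βl = 2π·l/λ = 2π × 0.214 = 77.2°
tan(βl) = 4.39
Z_in = Z_0·(Z_L + jZ_0·tanβl)/(Z_0 + jZ_L·tanβl) = 16.2 − j10.3 Ω
Γ_s = (Z_in − Z_s)/(Z_in + Z_s) = (-58.8 − j10.3)/(91.2 − j10.3), |Γ_s| = 0.651
VSWR = (1 + |Γ_s|)/(1 − |Γ_s|)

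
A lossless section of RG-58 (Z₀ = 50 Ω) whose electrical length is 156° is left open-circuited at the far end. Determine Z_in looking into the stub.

Z_in ≈ +j112 Ω

tan(βl) = -0.445
For an open-circuited stub, Z_in = −jZ_0·cot(βl) = −jZ_0/tan(βl)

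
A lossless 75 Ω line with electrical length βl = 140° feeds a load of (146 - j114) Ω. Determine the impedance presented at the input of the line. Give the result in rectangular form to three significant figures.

tan(βl) = tan(140°) = -0.839
Z_in = Z_0·(Z_L + jZ_0·tanβl)/(Z_0 + jZ_L·tanβl)
     = 75·(146 − j177)/(-20.7 − j123)

Z_in ≈ 90.7 + j105 Ω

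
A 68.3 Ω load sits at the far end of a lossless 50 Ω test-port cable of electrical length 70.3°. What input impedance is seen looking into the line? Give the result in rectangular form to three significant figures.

Z_in ≈ 38.6 − j7.77 Ω

tan(βl) = tan(70.3°) = 2.79
Z_in = Z_0·(Z_L + jZ_0·tanβl)/(Z_0 + jZ_L·tanβl)
     = 50·(68.3 + j140)/(50 + j191)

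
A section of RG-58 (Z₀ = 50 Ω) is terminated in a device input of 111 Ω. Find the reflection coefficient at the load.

Γ = 0.379

Γ = (Z_L − Z_0)/(Z_L + Z_0) = (111 − 50)/(111 + 50) = 61/161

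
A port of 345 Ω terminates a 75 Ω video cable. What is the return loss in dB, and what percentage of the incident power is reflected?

Γ = (345 − 75)/(345 + 75) = 0.643
RL = −20·log₁₀(0.643) = 3.84 dB
P_refl/P_inc = |Γ|² = 0.413

RL ≈ 3.84 dB; 41.3% of incident power reflected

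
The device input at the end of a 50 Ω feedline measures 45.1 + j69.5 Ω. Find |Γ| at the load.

Γ = (Z_L − Z_0)/(Z_L + Z_0) = (-4.9 + j69.5)/(95.1 + j69.5)
|Γ| = 69.7/118

|Γ| ≈ 0.592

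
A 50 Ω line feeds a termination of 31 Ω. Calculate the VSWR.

Γ = (31 − 50)/(31 + 50) = -0.235
VSWR = (1 + 0.235)/(1 − 0.235)

VSWR ≈ 1.61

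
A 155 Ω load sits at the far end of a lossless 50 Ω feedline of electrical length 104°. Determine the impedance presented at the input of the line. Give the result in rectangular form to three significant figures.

tan(βl) = tan(104°) = -4.01
Z_in = Z_0·(Z_L + jZ_0·tanβl)/(Z_0 + jZ_L·tanβl)
     = 50·(155 − j201)/(50 − j622)

Z_in ≈ 17 + j11.1 Ω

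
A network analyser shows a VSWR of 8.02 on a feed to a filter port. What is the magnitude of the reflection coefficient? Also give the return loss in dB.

|Γ| ≈ 0.778; return loss ≈ 2.18 dB

|Γ| = (S − 1)/(S + 1) = (8.02 − 1)/(8.02 + 1) = 7.02/9.02
RL = −20·log₁₀|Γ| = −20·log₁₀(0.778)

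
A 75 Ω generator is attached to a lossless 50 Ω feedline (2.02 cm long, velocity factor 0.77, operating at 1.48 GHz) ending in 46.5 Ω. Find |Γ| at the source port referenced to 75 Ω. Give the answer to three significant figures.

|Γ| ≈ 0.201

λ = v/f = 0.77·c / 1.48 GHz = 0.156 m
βl = 2π·l/λ = 2π × 0.129 = 46.6°
tan(βl) = 1.06
Z_in = Z_0·(Z_L + jZ_0·tanβl)/(Z_0 + jZ_L·tanβl) = 50.1 + j3.63 Ω
Γ_s = (Z_in − Z_s)/(Z_in + Z_s) = (-24.9 + j3.63)/(125 + j3.63), |Γ_s| = 0.201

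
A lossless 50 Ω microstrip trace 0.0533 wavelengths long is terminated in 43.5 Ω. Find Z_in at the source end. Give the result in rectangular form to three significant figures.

βl = 2π × 0.0533 = 19.2°
tan(βl) = tan(19.2°) = 0.348
Z_in = Z_0·(Z_L + jZ_0·tanβl)/(Z_0 + jZ_L·tanβl)
     = 50·(43.5 + j17.4)/(50 + j15.1)

Z_in ≈ 44.7 + j3.87 Ω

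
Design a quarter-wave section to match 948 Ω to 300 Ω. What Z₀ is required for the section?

Z_qwt ≈ 533 Ω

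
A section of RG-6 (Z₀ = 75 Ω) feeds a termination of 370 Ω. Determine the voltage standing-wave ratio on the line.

For a purely resistive load, VSWR = R_L/Z_0 or Z_0/R_L (whichever > 1) = 370/75

VSWR ≈ 4.93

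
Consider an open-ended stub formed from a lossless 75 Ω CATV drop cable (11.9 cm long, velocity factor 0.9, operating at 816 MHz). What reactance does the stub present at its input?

λ = v/f = 0.9·c / 816 MHz = 0.331 m
βl = 2π·l/λ = 2π × 0.36 = 129°
tan(βl) = -1.21
For an open-ended stub, Z_in = −jZ_0·cot(βl) = −jZ_0/tan(βl)

X_in ≈ 61.8 Ω (inductive)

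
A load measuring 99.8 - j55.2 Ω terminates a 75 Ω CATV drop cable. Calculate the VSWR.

Γ = (Z_L − Z_0)/(Z_L + Z_0) = (24.8 − j55.2)/(174.8 − j55.2)
|Γ| = 60.5/183 = 0.33
VSWR = (1 + |Γ|)/(1 − |Γ|) = 1.33/0.67

VSWR ≈ 1.99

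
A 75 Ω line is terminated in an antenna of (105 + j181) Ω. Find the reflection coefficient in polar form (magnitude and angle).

Γ ≈ 0.719 ∠ 35.4°

Γ = (Z_L − Z_0)/(Z_L + Z_0) = (30 + j181)/(180 + j181)
|Γ| = 183/255 = 0.719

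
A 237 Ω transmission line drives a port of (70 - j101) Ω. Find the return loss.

RL ≈ 4.38 dB

Γ = (-167 − j101)/(307 − j101), |Γ| = 0.604
RL = −20·log₁₀|Γ| = −20·log₁₀(0.604)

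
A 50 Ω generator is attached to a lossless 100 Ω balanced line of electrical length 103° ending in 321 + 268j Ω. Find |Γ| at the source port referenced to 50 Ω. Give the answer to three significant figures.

|Γ| ≈ 0.478

tan(βl) = -4.33
Z_in = Z_0·(Z_L + jZ_0·tanβl)/(Z_0 + jZ_L·tanβl) = 18 + j6.76 Ω
Γ_s = (Z_in − Z_s)/(Z_in + Z_s) = (-32 + j6.76)/(68 + j6.76), |Γ_s| = 0.478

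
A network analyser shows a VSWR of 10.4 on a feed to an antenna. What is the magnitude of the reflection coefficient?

|Γ| = (S − 1)/(S + 1) = (10.4 − 1)/(10.4 + 1) = 9.4/11.4

|Γ| ≈ 0.825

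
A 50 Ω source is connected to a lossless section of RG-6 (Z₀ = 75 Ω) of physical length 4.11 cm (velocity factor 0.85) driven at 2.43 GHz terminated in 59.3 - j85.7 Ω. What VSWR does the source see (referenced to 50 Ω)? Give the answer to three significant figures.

VSWR ≈ 5.1

λ = v/f = 0.85·c / 2.43 GHz = 0.105 m
βl = 2π·l/λ = 2π × 0.392 = 141°
tan(βl) = -0.81
Z_in = Z_0·(Z_L + jZ_0·tanβl)/(Z_0 + jZ_L·tanβl) = 236 + j65.1 Ω
Γ_s = (Z_in − Z_s)/(Z_in + Z_s) = (186 + j65.1)/(286 + j65.1), |Γ_s| = 0.672
VSWR = (1 + |Γ_s|)/(1 − |Γ_s|)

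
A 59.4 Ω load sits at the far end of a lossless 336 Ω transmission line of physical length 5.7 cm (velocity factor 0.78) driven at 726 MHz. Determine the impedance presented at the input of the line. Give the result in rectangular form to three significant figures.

Z_in ≈ 268 + j583 Ω

λ = v/f = 0.78·c / 726 MHz = 0.322 m
βl = 2π·l/λ = 2π × 0.177 = 63.7°
tan(βl) = tan(63.7°) = 2.02
Z_in = Z_0·(Z_L + jZ_0·tanβl)/(Z_0 + jZ_L·tanβl)
     = 336·(59.4 + j679)/(336 + j120)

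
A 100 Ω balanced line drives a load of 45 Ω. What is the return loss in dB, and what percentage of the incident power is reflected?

Γ = (45 − 100)/(45 + 100) = -0.379
RL = −20·log₁₀(0.379) = 8.42 dB
P_refl/P_inc = |Γ|² = 0.144

RL ≈ 8.42 dB; 14.4% of incident power reflected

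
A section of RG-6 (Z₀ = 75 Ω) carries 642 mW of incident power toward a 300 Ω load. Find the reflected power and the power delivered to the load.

P_reflected ≈ 231 mW; P_delivered ≈ 411 mW

Γ = (300 − 75)/(300 + 75) = 0.6
|Γ|² = 0.36
P_refl = |Γ|²·P_inc = 231 mW, P_del = (1 − |Γ|²)·P_inc = 411 mW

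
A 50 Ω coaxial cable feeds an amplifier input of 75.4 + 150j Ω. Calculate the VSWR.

Γ = (Z_L − Z_0)/(Z_L + Z_0) = (25.4 + j150)/(125.4 + j150)
|Γ| = 152/196 = 0.778
VSWR = (1 + |Γ|)/(1 − |Γ|) = 1.78/0.222

VSWR ≈ 8.01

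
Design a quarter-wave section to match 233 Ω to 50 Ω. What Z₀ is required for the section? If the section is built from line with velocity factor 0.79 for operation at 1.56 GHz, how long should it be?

Z_qwt ≈ 108 Ω; length ≈ 3.8 cm

Z_qwt = √(Z_0·R_L) = √(50 × 233) = √11650
λ = 0.79·c/f = 0.152 m, so l = λ/4 = 0.038 m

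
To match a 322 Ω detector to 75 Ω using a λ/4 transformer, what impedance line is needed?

Z_qwt = √(Z_0·R_L) = √(75 × 322) = √24150

Z_qwt ≈ 155 Ω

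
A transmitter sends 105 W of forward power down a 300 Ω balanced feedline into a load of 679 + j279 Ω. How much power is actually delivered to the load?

|Γ| = |(379 + j279)/(979 + j279)| = 0.462
|Γ|² = 0.214
P_refl = |Γ|²·P_inc = 22.4 W, P_del = (1 − |Γ|²)·P_inc = 82.6 W

P_delivered ≈ 82.6 W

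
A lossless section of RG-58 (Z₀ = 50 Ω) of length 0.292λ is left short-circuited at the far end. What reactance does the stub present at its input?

βl = 2π × 0.292 = 105°
tan(βl) = -3.7
For a short-circuited stub, Z_in = jZ_0·tan(βl)

X_in ≈ -185 Ω (capacitive)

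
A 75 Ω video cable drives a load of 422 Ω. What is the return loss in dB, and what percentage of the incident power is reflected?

Γ = (422 − 75)/(422 + 75) = 0.698
RL = −20·log₁₀(0.698) = 3.12 dB
P_refl/P_inc = |Γ|² = 0.487

RL ≈ 3.12 dB; 48.7% of incident power reflected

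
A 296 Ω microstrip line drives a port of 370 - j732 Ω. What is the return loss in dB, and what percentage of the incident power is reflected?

RL ≈ 2.58 dB; 55.3% of incident power reflected

Γ = (74 − j732)/(666 − j732), |Γ| = 0.743
RL = −20·log₁₀(0.743) = 2.58 dB
P_refl/P_inc = |Γ|² = 0.553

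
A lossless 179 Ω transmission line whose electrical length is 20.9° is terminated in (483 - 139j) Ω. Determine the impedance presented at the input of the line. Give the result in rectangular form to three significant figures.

Z_in ≈ 202 − j215 Ω

tan(βl) = tan(20.9°) = 0.382
Z_in = Z_0·(Z_L + jZ_0·tanβl)/(Z_0 + jZ_L·tanβl)
     = 179·(483 − j70.6)/(232 + j184)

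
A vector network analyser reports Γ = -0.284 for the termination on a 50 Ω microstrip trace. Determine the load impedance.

Z_L = Z_0·(1 + Γ)/(1 − Γ) = 50·(0.716)/(1.28)

Z_L ≈ 27.9 Ω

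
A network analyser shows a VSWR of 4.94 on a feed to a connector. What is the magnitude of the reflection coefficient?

|Γ| = (S − 1)/(S + 1) = (4.94 − 1)/(4.94 + 1) = 3.94/5.94

|Γ| ≈ 0.663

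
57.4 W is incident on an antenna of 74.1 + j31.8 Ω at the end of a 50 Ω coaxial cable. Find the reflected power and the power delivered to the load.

|Γ| = |(24.1 + j31.8)/(124.1 + j31.8)| = 0.311
|Γ|² = 0.097
P_refl = |Γ|²·P_inc = 5.57 W, P_del = (1 − |Γ|²)·P_inc = 51.8 W

P_reflected ≈ 5.57 W; P_delivered ≈ 51.8 W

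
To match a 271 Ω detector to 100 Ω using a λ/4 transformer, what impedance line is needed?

Z_qwt ≈ 165 Ω

Z_qwt = √(Z_0·R_L) = √(100 × 271) = √27100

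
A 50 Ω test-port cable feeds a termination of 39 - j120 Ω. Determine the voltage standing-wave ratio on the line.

VSWR ≈ 9.34

Γ = (Z_L − Z_0)/(Z_L + Z_0) = (-11 − j120)/(89 − j120)
|Γ| = 121/149 = 0.807
VSWR = (1 + |Γ|)/(1 − |Γ|) = 1.81/0.193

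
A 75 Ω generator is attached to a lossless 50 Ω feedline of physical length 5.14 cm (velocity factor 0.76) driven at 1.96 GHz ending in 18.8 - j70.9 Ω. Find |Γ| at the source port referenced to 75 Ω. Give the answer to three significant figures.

|Γ| ≈ 0.709

λ = v/f = 0.76·c / 1.96 GHz = 0.116 m
βl = 2π·l/λ = 2π × 0.442 = 159°
tan(βl) = -0.382
Z_in = Z_0·(Z_L + jZ_0·tanβl)/(Z_0 + jZ_L·tanβl) = 93.6 − j167 Ω
Γ_s = (Z_in − Z_s)/(Z_in + Z_s) = (18.6 − j167)/(169 − j167), |Γ_s| = 0.709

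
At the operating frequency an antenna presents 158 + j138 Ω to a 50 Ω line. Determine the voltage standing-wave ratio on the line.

Γ = (Z_L − Z_0)/(Z_L + Z_0) = (108 + j138)/(208 + j138)
|Γ| = 175/250 = 0.702
VSWR = (1 + |Γ|)/(1 − |Γ|) = 1.7/0.298

VSWR ≈ 5.71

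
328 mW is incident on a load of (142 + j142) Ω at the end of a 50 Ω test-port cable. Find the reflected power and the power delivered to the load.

P_reflected ≈ 165 mW; P_delivered ≈ 163 mW

|Γ| = |(92 + j142)/(192 + j142)| = 0.709
|Γ|² = 0.502
P_refl = |Γ|²·P_inc = 165 mW, P_del = (1 − |Γ|²)·P_inc = 163 mW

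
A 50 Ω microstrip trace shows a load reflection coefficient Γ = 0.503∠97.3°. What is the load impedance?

Z_L ≈ 27 + j36.1 Ω

Z_L = Z_0·(1 + Γ)/(1 − Γ) = 50·(0.936 + j0.499)/(1.06 − j0.499)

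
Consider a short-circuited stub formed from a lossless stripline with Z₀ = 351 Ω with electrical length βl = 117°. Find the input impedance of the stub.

tan(βl) = -1.96
For a short-circuited stub, Z_in = jZ_0·tan(βl)

Z_in ≈ −j689 Ω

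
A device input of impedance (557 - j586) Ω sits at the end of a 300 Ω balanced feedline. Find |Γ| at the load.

Γ = (Z_L − Z_0)/(Z_L + Z_0) = (257 − j586)/(857 − j586)
|Γ| = 640/1040

|Γ| ≈ 0.616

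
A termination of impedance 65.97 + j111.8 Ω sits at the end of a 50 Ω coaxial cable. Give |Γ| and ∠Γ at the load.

Γ = (Z_L − Z_0)/(Z_L + Z_0) = (15.97 + j111.8)/(116 + j111.8)
|Γ| = 113/161 = 0.701

Γ ≈ 0.701 ∠ 37.9°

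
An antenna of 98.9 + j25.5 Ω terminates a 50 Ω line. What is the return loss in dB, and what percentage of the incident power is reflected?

RL ≈ 8.75 dB; 13.3% of incident power reflected

Γ = (48.9 + j25.5)/(148.9 + j25.5), |Γ| = 0.365
RL = −20·log₁₀(0.365) = 8.75 dB
P_refl/P_inc = |Γ|² = 0.133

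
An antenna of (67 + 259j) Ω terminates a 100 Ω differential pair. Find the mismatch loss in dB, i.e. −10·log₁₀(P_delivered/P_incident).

mismatch loss ≈ 5.49 dB

Γ = (-33 + j259)/(167 + j259), |Γ| = 0.847
|Γ|² = 0.718, so P_del/P_inc = 1 − |Γ|² = 0.282
ML = −10·log₁₀(1 − |Γ|²)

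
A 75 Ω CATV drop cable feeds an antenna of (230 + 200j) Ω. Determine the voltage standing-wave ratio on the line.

Γ = (Z_L − Z_0)/(Z_L + Z_0) = (155 + j200)/(305 + j200)
|Γ| = 253/365 = 0.694
VSWR = (1 + |Γ|)/(1 − |Γ|) = 1.69/0.306

VSWR ≈ 5.53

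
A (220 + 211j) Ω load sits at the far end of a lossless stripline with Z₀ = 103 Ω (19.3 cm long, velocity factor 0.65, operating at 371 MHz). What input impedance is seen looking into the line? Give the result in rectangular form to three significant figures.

Z_in ≈ 30.1 + j51.7 Ω

λ = v/f = 0.65·c / 371 MHz = 0.526 m
βl = 2π·l/λ = 2π × 0.367 = 132°
tan(βl) = tan(132°) = -1.1
Z_in = Z_0·(Z_L + jZ_0·tanβl)/(Z_0 + jZ_L·tanβl)
     = 103·(220 + j97.4)/(336 − j243)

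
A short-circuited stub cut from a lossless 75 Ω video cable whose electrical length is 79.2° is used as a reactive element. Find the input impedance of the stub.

tan(βl) = 5.24
For a short-circuited stub, Z_in = jZ_0·tan(βl)

Z_in ≈ +j393 Ω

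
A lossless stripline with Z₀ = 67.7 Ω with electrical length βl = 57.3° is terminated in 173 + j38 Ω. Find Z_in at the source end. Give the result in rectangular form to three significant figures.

tan(βl) = tan(57.3°) = 1.56
Z_in = Z_0·(Z_L + jZ_0·tanβl)/(Z_0 + jZ_L·tanβl)
     = 67.7·(173 + j143)/(8.51 + j269)

Z_in ≈ 37.4 − j42.3 Ω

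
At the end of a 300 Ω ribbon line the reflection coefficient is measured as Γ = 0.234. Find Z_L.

Z_L ≈ 483 Ω

Z_L = Z_0·(1 + Γ)/(1 − Γ) = 300·(1.23)/(0.766)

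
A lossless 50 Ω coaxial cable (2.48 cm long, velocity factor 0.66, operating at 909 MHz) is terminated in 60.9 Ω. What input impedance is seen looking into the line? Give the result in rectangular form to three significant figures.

Z_in ≈ 50.4 − j9.91 Ω

λ = v/f = 0.66·c / 909 MHz = 0.218 m
βl = 2π·l/λ = 2π × 0.114 = 41°
tan(βl) = tan(41°) = 0.869
Z_in = Z_0·(Z_L + jZ_0·tanβl)/(Z_0 + jZ_L·tanβl)
     = 50·(60.9 + j43.4)/(50 + j52.9)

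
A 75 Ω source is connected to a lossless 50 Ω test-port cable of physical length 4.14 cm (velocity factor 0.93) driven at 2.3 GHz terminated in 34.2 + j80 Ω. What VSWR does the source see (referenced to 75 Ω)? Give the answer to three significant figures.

VSWR ≈ 8.55

λ = v/f = 0.93·c / 2.3 GHz = 0.121 m
βl = 2π·l/λ = 2π × 0.341 = 123°
tan(βl) = -1.55
Z_in = Z_0·(Z_L + jZ_0·tanβl)/(Z_0 + jZ_L·tanβl) = 8.79 + j3.43 Ω
Γ_s = (Z_in − Z_s)/(Z_in + Z_s) = (-66.2 + j3.43)/(83.8 + j3.43), |Γ_s| = 0.791
VSWR = (1 + |Γ_s|)/(1 − |Γ_s|)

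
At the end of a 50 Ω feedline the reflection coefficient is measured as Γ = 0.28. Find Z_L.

Z_L ≈ 88.9 Ω

Z_L = Z_0·(1 + Γ)/(1 − Γ) = 50·(1.28)/(0.72)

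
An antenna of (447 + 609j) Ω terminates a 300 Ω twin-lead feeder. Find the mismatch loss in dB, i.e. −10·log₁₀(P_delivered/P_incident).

mismatch loss ≈ 2.38 dB

Γ = (147 + j609)/(747 + j609), |Γ| = 0.65
|Γ|² = 0.423, so P_del/P_inc = 1 − |Γ|² = 0.577
ML = −10·log₁₀(1 − |Γ|²)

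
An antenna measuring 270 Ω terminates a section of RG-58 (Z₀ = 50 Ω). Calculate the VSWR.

Γ = (270 − 50)/(270 + 50) = 0.688
VSWR = (1 + 0.688)/(1 − 0.688)

VSWR ≈ 5.4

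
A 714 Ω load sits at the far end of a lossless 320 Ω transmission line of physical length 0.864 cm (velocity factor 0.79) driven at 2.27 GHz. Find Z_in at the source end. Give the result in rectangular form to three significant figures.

λ = v/f = 0.79·c / 2.27 GHz = 0.104 m
βl = 2π·l/λ = 2π × 0.0828 = 29.8°
tan(βl) = tan(29.8°) = 0.573
Z_in = Z_0·(Z_L + jZ_0·tanβl)/(Z_0 + jZ_L·tanβl)
     = 320·(714 + j183)/(320 + j409)

Z_in ≈ 360 − j277 Ω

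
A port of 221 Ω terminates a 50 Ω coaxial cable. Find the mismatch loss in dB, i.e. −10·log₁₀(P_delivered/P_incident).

mismatch loss ≈ 2.21 dB

Γ = (221 − 50)/(221 + 50) = 0.631
|Γ|² = 0.398, so P_del/P_inc = 1 − |Γ|² = 0.602
ML = −10·log₁₀(1 − |Γ|²)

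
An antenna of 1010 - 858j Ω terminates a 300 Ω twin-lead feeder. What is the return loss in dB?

Γ = (710 − j858)/(1310 − j858), |Γ| = 0.711
RL = −20·log₁₀|Γ| = −20·log₁₀(0.711)

RL ≈ 2.96 dB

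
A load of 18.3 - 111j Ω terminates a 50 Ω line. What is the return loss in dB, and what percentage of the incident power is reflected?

Γ = (-31.7 − j111)/(68.3 − j111), |Γ| = 0.886
RL = −20·log₁₀(0.886) = 1.05 dB
P_refl/P_inc = |Γ|² = 0.785

RL ≈ 1.05 dB; 78.5% of incident power reflected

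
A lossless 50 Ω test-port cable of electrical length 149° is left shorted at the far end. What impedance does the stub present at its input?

Z_in ≈ −j30 Ω

tan(βl) = -0.601
For a shorted stub, Z_in = jZ_0·tan(βl)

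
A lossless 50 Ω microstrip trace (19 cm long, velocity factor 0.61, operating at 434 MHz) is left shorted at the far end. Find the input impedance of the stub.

Z_in ≈ −j16 Ω

λ = v/f = 0.61·c / 434 MHz = 0.422 m
βl = 2π·l/λ = 2π × 0.451 = 162°
tan(βl) = -0.321
For a shorted stub, Z_in = jZ_0·tan(βl)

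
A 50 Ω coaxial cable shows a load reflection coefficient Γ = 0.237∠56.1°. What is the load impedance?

Z_L = Z_0·(1 + Γ)/(1 − Γ) = 50·(1.13 + j0.197)/(0.868 − j0.197)

Z_L ≈ 59.6 + j24.8 Ω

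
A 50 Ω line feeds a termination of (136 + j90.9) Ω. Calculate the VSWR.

VSWR ≈ 4.06

Γ = (Z_L − Z_0)/(Z_L + Z_0) = (86 + j90.9)/(186 + j90.9)
|Γ| = 125/207 = 0.604
VSWR = (1 + |Γ|)/(1 − |Γ|) = 1.6/0.396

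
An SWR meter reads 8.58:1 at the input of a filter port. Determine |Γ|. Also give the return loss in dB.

|Γ| ≈ 0.791; return loss ≈ 2.03 dB

|Γ| = (S − 1)/(S + 1) = (8.58 − 1)/(8.58 + 1) = 7.58/9.58
RL = −20·log₁₀|Γ| = −20·log₁₀(0.791)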